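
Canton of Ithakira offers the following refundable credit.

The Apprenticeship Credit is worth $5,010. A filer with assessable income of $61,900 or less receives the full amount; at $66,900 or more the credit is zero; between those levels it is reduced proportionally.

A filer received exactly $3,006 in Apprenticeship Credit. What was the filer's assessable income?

$3,006 is 3,006/5,010 of the full $5,010, so 2,004/5,010 of the $5,000 range has been used: income = $61,900 + $5,000 × 2,004/5,010 = $63,900.

$63,900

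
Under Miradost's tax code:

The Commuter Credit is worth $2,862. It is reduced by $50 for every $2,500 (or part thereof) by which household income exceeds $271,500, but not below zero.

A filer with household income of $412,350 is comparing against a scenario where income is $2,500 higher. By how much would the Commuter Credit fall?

$12

At $412,350 — income exceeds $271,500 by $140,850, which is 57 full-or-partial $2,500 increments; reduction = 57 × $50 = $2,850, leaving $12.
At $414,850 — income exceeds $271,500 by $143,350 → 58 increments × $50 = $2,900 ≥ base, so the credit is $0.
Lost: $12 − $0 = $12.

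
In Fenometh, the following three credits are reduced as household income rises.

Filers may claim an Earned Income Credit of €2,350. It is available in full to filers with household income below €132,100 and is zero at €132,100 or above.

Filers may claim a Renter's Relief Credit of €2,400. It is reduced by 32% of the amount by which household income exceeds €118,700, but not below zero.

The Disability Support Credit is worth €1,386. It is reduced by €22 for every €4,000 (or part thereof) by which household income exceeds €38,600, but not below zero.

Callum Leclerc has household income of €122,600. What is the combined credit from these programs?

Earned Income Credit: €122,600 is below the €132,100 cutoff, so the full €2,350 applies.
Renter's Relief Credit: 32% of the €3,900 excess over €118,700 is €1,248; credit = €2,400 − €1,248 = €1,152.
Disability Support Credit: income exceeds €38,600 by €84,000, which is 21 full-or-partial €4,000 increments; reduction = 21 × €22 = €462, leaving €924.
Total: €2,350 + €1,152 + €924 = €4,426.

€4,426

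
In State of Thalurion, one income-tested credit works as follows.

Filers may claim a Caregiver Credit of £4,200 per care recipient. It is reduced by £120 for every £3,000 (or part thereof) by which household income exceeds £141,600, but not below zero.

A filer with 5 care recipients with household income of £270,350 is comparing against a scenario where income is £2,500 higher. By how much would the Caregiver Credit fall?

£120

At £270,350 — base = 5 × £4,200 = £21,000. income exceeds £141,600 by £128,750, which is 43 full-or-partial £3,000 increments; reduction = 43 × £120 = £5,160, leaving £15,840.
At £272,850 — base = 5 × £4,200 = £21,000. income exceeds £141,600 by £131,250, which is 44 full-or-partial £3,000 increments; reduction = 44 × £120 = £5,280, leaving £15,720.
Lost: £15,840 − £15,720 = £120.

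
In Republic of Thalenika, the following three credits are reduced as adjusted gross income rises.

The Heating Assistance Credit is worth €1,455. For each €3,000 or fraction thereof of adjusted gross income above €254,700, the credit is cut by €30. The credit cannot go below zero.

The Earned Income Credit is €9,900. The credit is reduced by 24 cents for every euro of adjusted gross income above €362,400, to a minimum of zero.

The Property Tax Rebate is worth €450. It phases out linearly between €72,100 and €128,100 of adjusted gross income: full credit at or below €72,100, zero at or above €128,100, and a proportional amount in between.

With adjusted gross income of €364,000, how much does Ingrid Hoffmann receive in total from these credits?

€9,861

Heating Assistance Credit: income exceeds €254,700 by €109,300, which is 37 full-or-partial €3,000 increments; reduction = 37 × €30 = €1,110, leaving €345.
Earned Income Credit: 24% of the €1,600 excess over €362,400 is €384; credit = €9,900 − €384 = €9,516.
Property Tax Rebate: €364,000 is at or above €128,100, so the credit is €0.
Total: €345 + €9,516 + €0 = €9,861.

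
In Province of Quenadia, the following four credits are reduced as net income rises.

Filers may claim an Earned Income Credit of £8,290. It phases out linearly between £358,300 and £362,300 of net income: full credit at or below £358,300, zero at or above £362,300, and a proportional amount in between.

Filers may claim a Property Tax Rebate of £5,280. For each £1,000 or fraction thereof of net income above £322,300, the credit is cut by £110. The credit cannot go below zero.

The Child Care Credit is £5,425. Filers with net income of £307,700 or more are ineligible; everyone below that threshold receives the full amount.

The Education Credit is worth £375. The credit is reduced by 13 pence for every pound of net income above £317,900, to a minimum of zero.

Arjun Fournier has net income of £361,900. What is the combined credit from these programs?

£1,709

Earned Income Credit: £361,900 is £3,600 into a £4,000 phase-out range, leaving 400/4,000 of the credit: £8,290 × 400/4,000 = £829.
Property Tax Rebate: income exceeds £322,300 by £39,600, which is 40 full-or-partial £1,000 increments; reduction = 40 × £110 = £4,400, leaving £880.
Child Care Credit: £361,900 meets or exceeds the £307,700 cutoff, so the credit is £0.
Education Credit: 13% of the £44,000 excess over £317,900 is £5,720 ≥ base, so the credit is £0.
Total: £829 + £880 + £0 + £0 = £1,709.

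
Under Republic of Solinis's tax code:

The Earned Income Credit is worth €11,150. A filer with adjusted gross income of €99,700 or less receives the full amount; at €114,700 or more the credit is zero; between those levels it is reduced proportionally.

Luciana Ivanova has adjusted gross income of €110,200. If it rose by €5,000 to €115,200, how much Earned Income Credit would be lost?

€3,345

At €110,200 — €110,200 is €10,500 into a €15,000 phase-out range, leaving 4,500/15,000 of the credit: €11,150 × 4,500/15,000 = €3,345.
At €115,200 — €115,200 is at or above €114,700, so the credit is €0.
Lost: €3,345 − €0 = €3,345.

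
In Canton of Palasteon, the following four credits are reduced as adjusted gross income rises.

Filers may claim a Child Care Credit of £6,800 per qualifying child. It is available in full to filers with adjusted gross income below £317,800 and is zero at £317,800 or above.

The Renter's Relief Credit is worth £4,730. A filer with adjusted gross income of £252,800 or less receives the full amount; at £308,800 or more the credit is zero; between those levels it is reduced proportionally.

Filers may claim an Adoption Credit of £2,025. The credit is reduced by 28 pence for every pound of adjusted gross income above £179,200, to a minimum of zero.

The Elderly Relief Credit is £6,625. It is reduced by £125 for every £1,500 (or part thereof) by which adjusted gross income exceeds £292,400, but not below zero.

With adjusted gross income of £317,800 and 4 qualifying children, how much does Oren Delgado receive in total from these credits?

Child Care Credit: base = 4 × £6,800 = £27,200. £317,800 meets or exceeds the £317,800 cutoff, so the credit is £0.
Renter's Relief Credit: £317,800 is at or above £308,800, so the credit is £0.
Adoption Credit: 28% of the £138,600 excess over £179,200 is £38,808 ≥ base, so the credit is £0.
Elderly Relief Credit: income exceeds £292,400 by £25,400, which is 17 full-or-partial £1,500 increments; reduction = 17 × £125 = £2,125, leaving £4,500.
Total: £0 + £0 + £0 + £4,500 = £4,500.

£4,500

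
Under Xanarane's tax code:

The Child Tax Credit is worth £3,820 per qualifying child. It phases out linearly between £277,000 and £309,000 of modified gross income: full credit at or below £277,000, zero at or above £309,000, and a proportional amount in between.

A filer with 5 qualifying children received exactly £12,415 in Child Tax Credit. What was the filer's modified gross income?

Full credit = 5 × £3,820 = £19,100.
£12,415 is 12,415/19,100 of the full £19,100, so 6,685/19,100 of the £32,000 range has been used: income = £277,000 + £32,000 × 6,685/19,100 = £288,200.

£288,200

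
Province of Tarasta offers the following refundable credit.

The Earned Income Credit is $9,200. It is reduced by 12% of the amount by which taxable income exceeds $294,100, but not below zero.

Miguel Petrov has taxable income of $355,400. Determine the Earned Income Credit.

Earned Income Credit: 12% of the $61,300 excess over $294,100 is $7,356; credit = $9,200 − $7,356 = $1,844.

$1,844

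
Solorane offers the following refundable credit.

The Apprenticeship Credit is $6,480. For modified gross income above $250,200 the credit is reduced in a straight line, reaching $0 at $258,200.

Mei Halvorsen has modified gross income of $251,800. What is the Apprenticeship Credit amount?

Apprenticeship Credit: $251,800 is $1,600 into a $8,000 phase-out range, leaving 6,400/8,000 of the credit: $6,480 × 6,400/8,000 = $5,184.

$5,184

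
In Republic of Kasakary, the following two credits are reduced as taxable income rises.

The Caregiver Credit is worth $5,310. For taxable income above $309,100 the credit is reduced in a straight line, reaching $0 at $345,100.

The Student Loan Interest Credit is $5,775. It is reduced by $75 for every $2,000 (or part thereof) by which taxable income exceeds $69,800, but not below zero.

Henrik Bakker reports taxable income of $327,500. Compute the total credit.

$2,596

Caregiver Credit: $327,500 is $18,400 into a $36,000 phase-out range, leaving 17,600/36,000 of the credit: $5,310 × 17,600/36,000 = $2,596.
Student Loan Interest Credit: income exceeds $69,800 by $257,700 → 129 increments × $75 = $9,675 ≥ base, so the credit is $0.
Total: $2,596 + $0 = $2,596.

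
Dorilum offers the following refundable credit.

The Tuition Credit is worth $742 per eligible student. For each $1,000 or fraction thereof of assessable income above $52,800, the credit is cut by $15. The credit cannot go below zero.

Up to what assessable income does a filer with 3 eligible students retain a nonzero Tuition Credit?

Full credit = 3 × $742 = $2,226.
After 148 increments the reduction is 148 × $15 = $2,220, leaving $6; one more increment wipes it out. Increment 148 ends at excess 148 × $1,000 = $148,000, so the highest qualifying income is $52,800 + $148,000 = $200,800.

$200,800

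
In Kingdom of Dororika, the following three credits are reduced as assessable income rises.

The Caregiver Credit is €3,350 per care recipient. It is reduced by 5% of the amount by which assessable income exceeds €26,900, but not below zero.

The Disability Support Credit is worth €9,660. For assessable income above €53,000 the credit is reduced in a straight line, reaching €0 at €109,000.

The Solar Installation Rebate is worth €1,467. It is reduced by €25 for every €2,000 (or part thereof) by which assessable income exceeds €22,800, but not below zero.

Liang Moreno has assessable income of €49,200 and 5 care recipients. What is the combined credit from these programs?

€26,412

Caregiver Credit: base = 5 × €3,350 = €16,750. 5% of the €22,300 excess over €26,900 is €1,115; credit = €16,750 − €1,115 = €15,635.
Disability Support Credit: €49,200 is at or below the €53,000 threshold, so the full €9,660 applies.
Solar Installation Rebate: income exceeds €22,800 by €26,400, which is 14 full-or-partial €2,000 increments; reduction = 14 × €25 = €350, leaving €1,117.
Total: €15,635 + €9,660 + €1,117 = €26,412.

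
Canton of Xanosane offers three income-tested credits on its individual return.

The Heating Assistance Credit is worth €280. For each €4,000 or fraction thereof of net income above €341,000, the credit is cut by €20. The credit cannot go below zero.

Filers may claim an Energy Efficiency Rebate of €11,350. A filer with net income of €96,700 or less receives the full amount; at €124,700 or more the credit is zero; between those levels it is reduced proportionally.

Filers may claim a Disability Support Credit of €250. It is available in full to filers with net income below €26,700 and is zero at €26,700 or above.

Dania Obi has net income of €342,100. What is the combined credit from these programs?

€260

Heating Assistance Credit: income exceeds €341,000 by €1,100, which is 1 full-or-partial €4,000 increment; reduction = 1 × €20 = €20, leaving €260.
Energy Efficiency Rebate: €342,100 is at or above €124,700, so the credit is €0.
Disability Support Credit: €342,100 meets or exceeds the €26,700 cutoff, so the credit is €0.
Total: €260 + €0 + €0 = €260.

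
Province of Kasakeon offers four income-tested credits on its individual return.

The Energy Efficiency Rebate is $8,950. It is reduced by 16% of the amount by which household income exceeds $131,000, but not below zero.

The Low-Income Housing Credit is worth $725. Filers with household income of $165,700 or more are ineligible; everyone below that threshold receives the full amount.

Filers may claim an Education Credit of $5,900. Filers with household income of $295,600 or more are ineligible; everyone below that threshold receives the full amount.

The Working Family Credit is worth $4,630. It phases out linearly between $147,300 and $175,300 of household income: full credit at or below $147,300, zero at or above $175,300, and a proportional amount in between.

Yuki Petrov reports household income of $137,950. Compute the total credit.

$19,093

Energy Efficiency Rebate: 16% of the $6,950 excess over $131,000 is $1,112; credit = $8,950 − $1,112 = $7,838.
Low-Income Housing Credit: $137,950 is below the $165,700 cutoff, so the full $725 applies.
Education Credit: $137,950 is below the $295,600 cutoff, so the full $5,900 applies.
Working Family Credit: $137,950 is at or below the $147,300 threshold, so the full $4,630 applies.
Total: $7,838 + $725 + $5,900 + $4,630 = $19,093.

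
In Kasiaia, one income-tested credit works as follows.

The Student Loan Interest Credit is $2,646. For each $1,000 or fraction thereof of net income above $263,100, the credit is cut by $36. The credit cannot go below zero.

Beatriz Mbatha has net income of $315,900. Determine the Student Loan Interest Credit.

$738

Student Loan Interest Credit: income exceeds $263,100 by $52,800, which is 53 full-or-partial $1,000 increments; reduction = 53 × $36 = $1,908, leaving $738.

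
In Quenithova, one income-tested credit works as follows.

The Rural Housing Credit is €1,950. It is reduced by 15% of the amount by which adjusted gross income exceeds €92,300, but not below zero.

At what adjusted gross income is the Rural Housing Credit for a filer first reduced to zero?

€105,300

The credit falls by 15% of each euro above €92,300, so it reaches zero when the excess is €1,950 / 15% = €13,000: income = €92,300 + €13,000 = €105,300.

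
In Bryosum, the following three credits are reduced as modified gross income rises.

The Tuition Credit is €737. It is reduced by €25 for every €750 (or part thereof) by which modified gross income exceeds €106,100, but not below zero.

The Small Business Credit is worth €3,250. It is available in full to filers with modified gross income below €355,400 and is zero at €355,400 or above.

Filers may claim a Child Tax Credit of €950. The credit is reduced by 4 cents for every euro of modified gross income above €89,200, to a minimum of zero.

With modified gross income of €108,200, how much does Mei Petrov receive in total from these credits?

Tuition Credit: income exceeds €106,100 by €2,100, which is 3 full-or-partial €750 increments; reduction = 3 × €25 = €75, leaving €662.
Small Business Credit: €108,200 is below the €355,400 cutoff, so the full €3,250 applies.
Child Tax Credit: 4% of the €19,000 excess over €89,200 is €760; credit = €950 − €760 = €190.
Total: €662 + €3,250 + €190 = €4,102.

€4,102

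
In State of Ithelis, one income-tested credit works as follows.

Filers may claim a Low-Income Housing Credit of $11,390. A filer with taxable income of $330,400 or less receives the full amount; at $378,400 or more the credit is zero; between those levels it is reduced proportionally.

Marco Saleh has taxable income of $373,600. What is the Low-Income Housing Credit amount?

Low-Income Housing Credit: $373,600 is $43,200 into a $48,000 phase-out range, leaving 4,800/48,000 of the credit: $11,390 × 4,800/48,000 = $1,139.

$1,139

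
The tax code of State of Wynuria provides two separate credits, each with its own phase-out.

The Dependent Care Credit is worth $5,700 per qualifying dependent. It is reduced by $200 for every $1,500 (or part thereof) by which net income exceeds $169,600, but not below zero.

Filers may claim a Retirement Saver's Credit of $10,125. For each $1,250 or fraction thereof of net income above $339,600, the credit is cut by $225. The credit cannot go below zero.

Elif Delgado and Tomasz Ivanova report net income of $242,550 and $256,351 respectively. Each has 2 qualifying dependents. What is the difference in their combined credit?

Elif ($242,550): Dependent Care Credit: base = 2 × $5,700 = $11,400. income exceeds $169,600 by $72,950, which is 49 full-or-partial $1,500 increments; reduction = 49 × $200 = $9,800, leaving $1,600. Retirement Saver's Credit: $242,550 is at or below the $339,600 threshold, so the full $10,125 applies. total $1,600 + $10,125 = $11,725
Tomasz ($256,351): Dependent Care Credit: base = 2 × $5,700 = $11,400. income exceeds $169,600 by $86,751 → 58 increments × $200 = $11,600 ≥ base, so the credit is $0. Retirement Saver's Credit: $256,351 is at or below the $339,600 threshold, so the full $10,125 applies. total $0 + $10,125 = $10,125
Difference: |$11,725 − $10,125| = $1,600.

$1,600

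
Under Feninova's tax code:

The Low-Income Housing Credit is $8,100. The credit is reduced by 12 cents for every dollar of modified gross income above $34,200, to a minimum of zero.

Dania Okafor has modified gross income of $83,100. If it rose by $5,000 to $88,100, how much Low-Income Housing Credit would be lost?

At $83,100 — 12% of the $48,900 excess over $34,200 is $5,868; credit = $8,100 − $5,868 = $2,232.
At $88,100 — 12% of the $53,900 excess over $34,200 is $6,468; credit = $8,100 − $6,468 = $1,632.
Lost: $2,232 − $1,632 = $600.

$600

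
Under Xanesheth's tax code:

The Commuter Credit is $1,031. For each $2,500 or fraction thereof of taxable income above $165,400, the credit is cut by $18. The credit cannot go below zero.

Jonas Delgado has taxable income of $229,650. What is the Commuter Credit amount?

Commuter Credit: income exceeds $165,400 by $64,250, which is 26 full-or-partial $2,500 increments; reduction = 26 × $18 = $468, leaving $563.

$563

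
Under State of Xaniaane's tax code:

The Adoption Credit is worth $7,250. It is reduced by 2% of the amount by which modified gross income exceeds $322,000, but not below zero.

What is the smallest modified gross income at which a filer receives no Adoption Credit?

$684,500

The credit falls by 2% of each dollar above $322,000, so it reaches zero when the excess is $7,250 / 2% = $362,500: income = $322,000 + $362,500 = $684,500.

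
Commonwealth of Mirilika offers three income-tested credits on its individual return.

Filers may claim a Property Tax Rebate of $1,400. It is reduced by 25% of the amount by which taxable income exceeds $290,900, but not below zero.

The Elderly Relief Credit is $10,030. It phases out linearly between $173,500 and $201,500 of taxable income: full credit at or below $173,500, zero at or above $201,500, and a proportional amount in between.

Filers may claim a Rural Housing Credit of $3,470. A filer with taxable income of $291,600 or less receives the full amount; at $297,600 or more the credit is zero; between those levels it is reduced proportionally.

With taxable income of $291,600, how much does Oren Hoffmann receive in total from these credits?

$4,695

Property Tax Rebate: 25% of the $700 excess over $290,900 is $175; credit = $1,400 − $175 = $1,225.
Elderly Relief Credit: $291,600 is at or above $201,500, so the credit is $0.
Rural Housing Credit: $291,600 is at or below the $291,600 threshold, so the full $3,470 applies.
Total: $1,225 + $0 + $3,470 = $4,695.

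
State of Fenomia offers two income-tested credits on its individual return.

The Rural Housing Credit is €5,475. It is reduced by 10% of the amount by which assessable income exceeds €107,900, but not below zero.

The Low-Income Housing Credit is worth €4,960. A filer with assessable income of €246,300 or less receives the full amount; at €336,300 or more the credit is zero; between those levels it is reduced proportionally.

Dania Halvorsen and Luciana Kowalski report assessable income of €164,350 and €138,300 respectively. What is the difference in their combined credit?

€2,435

Dania (€164,350): Rural Housing Credit: 10% of the €56,450 excess over €107,900 is €5,645 ≥ base, so the credit is €0. Low-Income Housing Credit: €164,350 is at or below the €246,300 threshold, so the full €4,960 applies. total €0 + €4,960 = €4,960
Luciana (€138,300): Rural Housing Credit: 10% of the €30,400 excess over €107,900 is €3,040; credit = €5,475 − €3,040 = €2,435. Low-Income Housing Credit: €138,300 is at or below the €246,300 threshold, so the full €4,960 applies. total €2,435 + €4,960 = €7,395
Difference: |€4,960 − €7,395| = €2,435.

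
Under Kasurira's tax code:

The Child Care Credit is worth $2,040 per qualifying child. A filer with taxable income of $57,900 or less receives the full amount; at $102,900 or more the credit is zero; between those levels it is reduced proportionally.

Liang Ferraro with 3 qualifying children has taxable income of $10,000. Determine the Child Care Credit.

$6,120

Child Care Credit: base = 3 × $2,040 = $6,120. $10,000 is at or below the $57,900 threshold, so the full $6,120 applies.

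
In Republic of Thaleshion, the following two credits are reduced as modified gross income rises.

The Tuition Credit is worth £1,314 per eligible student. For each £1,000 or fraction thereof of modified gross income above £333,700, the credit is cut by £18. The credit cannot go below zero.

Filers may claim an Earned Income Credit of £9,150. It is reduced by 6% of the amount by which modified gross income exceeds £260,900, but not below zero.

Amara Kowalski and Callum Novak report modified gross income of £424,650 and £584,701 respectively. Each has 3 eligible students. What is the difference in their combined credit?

Amara (£424,650): Tuition Credit: base = 3 × £1,314 = £3,942. income exceeds £333,700 by £90,950, which is 91 full-or-partial £1,000 increments; reduction = 91 × £18 = £1,638, leaving £2,304. Earned Income Credit: 6% of the £163,750 excess over £260,900 is £9,825 ≥ base, so the credit is £0. total £2,304 + £0 = £2,304
Callum (£584,701): Tuition Credit: base = 3 × £1,314 = £3,942. income exceeds £333,700 by £251,001 → 252 increments × £18 = £4,536 ≥ base, so the credit is £0. Earned Income Credit: 6% of the £323,801 excess over £260,900 is £19,428.06 ≥ base, so the credit is £0. total £0 + £0 = £0
Difference: |£2,304 − £0| = £2,304.

£2,304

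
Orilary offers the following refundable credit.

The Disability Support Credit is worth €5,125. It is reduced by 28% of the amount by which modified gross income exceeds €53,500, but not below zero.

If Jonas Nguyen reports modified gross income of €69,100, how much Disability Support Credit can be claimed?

Disability Support Credit: 28% of the €15,600 excess over €53,500 is €4,368; credit = €5,125 − €4,368 = €757.

€757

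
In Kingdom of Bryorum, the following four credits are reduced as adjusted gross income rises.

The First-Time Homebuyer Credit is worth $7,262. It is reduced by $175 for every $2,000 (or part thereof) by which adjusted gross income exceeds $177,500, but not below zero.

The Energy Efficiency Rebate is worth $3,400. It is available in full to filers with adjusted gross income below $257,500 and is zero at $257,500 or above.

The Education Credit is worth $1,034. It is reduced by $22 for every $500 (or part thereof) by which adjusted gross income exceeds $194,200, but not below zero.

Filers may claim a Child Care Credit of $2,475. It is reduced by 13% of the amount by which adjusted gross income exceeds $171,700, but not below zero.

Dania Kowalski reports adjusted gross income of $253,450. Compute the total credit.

$4,012

First-Time Homebuyer Credit: income exceeds $177,500 by $75,950, which is 38 full-or-partial $2,000 increments; reduction = 38 × $175 = $6,650, leaving $612.
Energy Efficiency Rebate: $253,450 is below the $257,500 cutoff, so the full $3,400 applies.
Education Credit: income exceeds $194,200 by $59,250 → 119 increments × $22 = $2,618 ≥ base, so the credit is $0.
Child Care Credit: 13% of the $81,750 excess over $171,700 is $10,627.50 ≥ base, so the credit is $0.
Total: $612 + $3,400 + $0 + $0 = $4,012.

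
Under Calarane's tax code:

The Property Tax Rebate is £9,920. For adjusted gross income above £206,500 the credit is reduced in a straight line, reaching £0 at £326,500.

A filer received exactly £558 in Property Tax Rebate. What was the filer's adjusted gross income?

£558 is 558/9,920 of the full £9,920, so 9,362/9,920 of the £120,000 range has been used: income = £206,500 + £120,000 × 9,362/9,920 = £319,750.

£319,750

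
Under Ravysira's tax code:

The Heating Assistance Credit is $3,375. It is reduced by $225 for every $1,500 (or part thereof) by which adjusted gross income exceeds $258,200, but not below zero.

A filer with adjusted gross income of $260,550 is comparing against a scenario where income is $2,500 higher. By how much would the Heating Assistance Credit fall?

At $260,550 — income exceeds $258,200 by $2,350, which is 2 full-or-partial $1,500 increments; reduction = 2 × $225 = $450, leaving $2,925.
At $263,050 — income exceeds $258,200 by $4,850, which is 4 full-or-partial $1,500 increments; reduction = 4 × $225 = $900, leaving $2,475.
Lost: $2,925 − $2,475 = $450.

$450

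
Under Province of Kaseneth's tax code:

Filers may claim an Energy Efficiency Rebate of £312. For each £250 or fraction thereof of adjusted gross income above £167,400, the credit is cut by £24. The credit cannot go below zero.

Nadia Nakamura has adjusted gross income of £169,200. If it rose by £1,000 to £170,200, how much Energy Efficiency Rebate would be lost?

At £169,200 — income exceeds £167,400 by £1,800, which is 8 full-or-partial £250 increments; reduction = 8 × £24 = £192, leaving £120.
At £170,200 — income exceeds £167,400 by £2,800, which is 12 full-or-partial £250 increments; reduction = 12 × £24 = £288, leaving £24.
Lost: £120 − £24 = £96.

£96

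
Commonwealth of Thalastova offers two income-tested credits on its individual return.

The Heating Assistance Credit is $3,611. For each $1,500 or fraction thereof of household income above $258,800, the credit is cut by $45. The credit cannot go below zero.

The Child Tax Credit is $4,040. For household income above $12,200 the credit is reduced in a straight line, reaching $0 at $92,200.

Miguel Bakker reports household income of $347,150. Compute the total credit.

Heating Assistance Credit: income exceeds $258,800 by $88,350, which is 59 full-or-partial $1,500 increments; reduction = 59 × $45 = $2,655, leaving $956.
Child Tax Credit: $347,150 is at or above $92,200, so the credit is $0.
Total: $956 + $0 = $956.

$956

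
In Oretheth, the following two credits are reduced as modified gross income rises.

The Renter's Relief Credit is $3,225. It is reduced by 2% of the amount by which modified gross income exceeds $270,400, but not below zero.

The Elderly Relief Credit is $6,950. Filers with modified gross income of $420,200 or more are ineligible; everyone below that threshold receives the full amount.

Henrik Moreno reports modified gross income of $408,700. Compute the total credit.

Renter's Relief Credit: 2% of the $138,300 excess over $270,400 is $2,766; credit = $3,225 − $2,766 = $459.
Elderly Relief Credit: $408,700 is below the $420,200 cutoff, so the full $6,950 applies.
Total: $459 + $6,950 = $7,409.

$7,409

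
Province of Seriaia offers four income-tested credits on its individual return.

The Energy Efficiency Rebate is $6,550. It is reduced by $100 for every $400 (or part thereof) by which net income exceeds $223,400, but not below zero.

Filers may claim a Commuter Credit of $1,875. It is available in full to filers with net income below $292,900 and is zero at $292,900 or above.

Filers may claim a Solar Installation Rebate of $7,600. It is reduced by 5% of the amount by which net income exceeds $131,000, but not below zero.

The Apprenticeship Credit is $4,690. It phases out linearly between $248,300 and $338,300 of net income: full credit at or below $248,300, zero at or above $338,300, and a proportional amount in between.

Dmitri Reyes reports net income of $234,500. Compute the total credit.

$12,740

Energy Efficiency Rebate: income exceeds $223,400 by $11,100, which is 28 full-or-partial $400 increments; reduction = 28 × $100 = $2,800, leaving $3,750.
Commuter Credit: $234,500 is below the $292,900 cutoff, so the full $1,875 applies.
Solar Installation Rebate: 5% of the $103,500 excess over $131,000 is $5,175; credit = $7,600 − $5,175 = $2,425.
Apprenticeship Credit: $234,500 is at or below the $248,300 threshold, so the full $4,690 applies.
Total: $3,750 + $1,875 + $2,425 + $4,690 = $12,740.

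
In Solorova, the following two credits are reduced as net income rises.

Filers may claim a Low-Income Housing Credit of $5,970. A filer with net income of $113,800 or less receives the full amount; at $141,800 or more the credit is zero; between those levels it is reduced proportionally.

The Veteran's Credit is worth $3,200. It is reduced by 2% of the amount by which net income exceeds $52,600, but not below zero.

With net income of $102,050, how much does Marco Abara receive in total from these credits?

$8,181

Low-Income Housing Credit: $102,050 is at or below the $113,800 threshold, so the full $5,970 applies.
Veteran's Credit: 2% of the $49,450 excess over $52,600 is $989; credit = $3,200 − $989 = $2,211.
Total: $5,970 + $2,211 = $8,181.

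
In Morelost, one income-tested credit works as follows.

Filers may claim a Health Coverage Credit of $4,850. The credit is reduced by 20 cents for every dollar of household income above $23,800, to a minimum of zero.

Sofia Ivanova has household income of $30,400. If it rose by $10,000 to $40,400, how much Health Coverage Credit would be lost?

$2,000

At $30,400 — 20% of the $6,600 excess over $23,800 is $1,320; credit = $4,850 − $1,320 = $3,530.
At $40,400 — 20% of the $16,600 excess over $23,800 is $3,320; credit = $4,850 − $3,320 = $1,530.
Lost: $3,530 − $1,530 = $2,000.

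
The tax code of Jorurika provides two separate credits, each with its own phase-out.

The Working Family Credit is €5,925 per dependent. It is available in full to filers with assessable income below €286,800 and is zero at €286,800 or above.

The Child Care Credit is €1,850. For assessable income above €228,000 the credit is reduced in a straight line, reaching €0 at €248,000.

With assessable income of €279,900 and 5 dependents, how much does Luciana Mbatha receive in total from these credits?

Working Family Credit: base = 5 × €5,925 = €29,625. €279,900 is below the €286,800 cutoff, so the full €29,625 applies.
Child Care Credit: €279,900 is at or above €248,000, so the credit is €0.
Total: €29,625 + €0 = €29,625.

€29,625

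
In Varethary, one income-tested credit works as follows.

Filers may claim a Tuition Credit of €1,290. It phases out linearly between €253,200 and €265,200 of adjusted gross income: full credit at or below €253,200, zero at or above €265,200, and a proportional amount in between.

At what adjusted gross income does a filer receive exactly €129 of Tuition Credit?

€264,000

€129 is 129/1,290 of the full €1,290, so 1,161/1,290 of the €12,000 range has been used: income = €253,200 + €12,000 × 1,161/1,290 = €264,000.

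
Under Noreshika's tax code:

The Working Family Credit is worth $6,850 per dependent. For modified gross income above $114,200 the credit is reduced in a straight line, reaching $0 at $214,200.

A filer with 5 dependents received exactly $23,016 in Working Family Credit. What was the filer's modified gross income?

Full credit = 5 × $6,850 = $34,250.
$23,016 is 23,016/34,250 of the full $34,250, so 11,234/34,250 of the $100,000 range has been used: income = $114,200 + $100,000 × 11,234/34,250 = $147,000.

$147,000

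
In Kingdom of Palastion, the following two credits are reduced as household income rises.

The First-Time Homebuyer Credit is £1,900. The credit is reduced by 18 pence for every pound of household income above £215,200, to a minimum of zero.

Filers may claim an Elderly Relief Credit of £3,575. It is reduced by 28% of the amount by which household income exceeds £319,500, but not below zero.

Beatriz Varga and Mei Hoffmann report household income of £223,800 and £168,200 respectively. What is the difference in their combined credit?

£1,548

Beatriz (£223,800): First-Time Homebuyer Credit: 18% of the £8,600 excess over £215,200 is £1,548; credit = £1,900 − £1,548 = £352. Elderly Relief Credit: £223,800 is at or below the £319,500 threshold, so the full £3,575 applies. total £352 + £3,575 = £3,927
Mei (£168,200): First-Time Homebuyer Credit: £168,200 is at or below the £215,200 threshold, so the full £1,900 applies. Elderly Relief Credit: £168,200 is at or below the £319,500 threshold, so the full £3,575 applies. total £1,900 + £3,575 = £5,475
Difference: |£3,927 − £5,475| = £1,548.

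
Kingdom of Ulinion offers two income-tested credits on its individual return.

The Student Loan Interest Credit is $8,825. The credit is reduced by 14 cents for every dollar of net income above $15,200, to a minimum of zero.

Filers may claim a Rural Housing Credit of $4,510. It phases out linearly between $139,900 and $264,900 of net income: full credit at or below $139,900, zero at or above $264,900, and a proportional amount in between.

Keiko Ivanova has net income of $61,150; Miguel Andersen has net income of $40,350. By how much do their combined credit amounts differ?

$2,912

Keiko ($61,150): Student Loan Interest Credit: 14% of the $45,950 excess over $15,200 is $6,433; credit = $8,825 − $6,433 = $2,392. Rural Housing Credit: $61,150 is at or below the $139,900 threshold, so the full $4,510 applies. total $2,392 + $4,510 = $6,902
Miguel ($40,350): Student Loan Interest Credit: 14% of the $25,150 excess over $15,200 is $3,521; credit = $8,825 − $3,521 = $5,304. Rural Housing Credit: $40,350 is at or below the $139,900 threshold, so the full $4,510 applies. total $5,304 + $4,510 = $9,814
Difference: |$6,902 − $9,814| = $2,912.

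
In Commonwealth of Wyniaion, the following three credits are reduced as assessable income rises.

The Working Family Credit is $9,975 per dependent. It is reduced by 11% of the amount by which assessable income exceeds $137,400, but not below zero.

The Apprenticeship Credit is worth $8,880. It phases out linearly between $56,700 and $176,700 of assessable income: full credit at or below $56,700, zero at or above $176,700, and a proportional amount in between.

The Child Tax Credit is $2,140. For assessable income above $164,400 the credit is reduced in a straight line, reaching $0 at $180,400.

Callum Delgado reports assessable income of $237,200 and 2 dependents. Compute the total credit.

$8,972

Working Family Credit: base = 2 × $9,975 = $19,950. 11% of the $99,800 excess over $137,400 is $10,978; credit = $19,950 − $10,978 = $8,972.
Apprenticeship Credit: $237,200 is at or above $176,700, so the credit is $0.
Child Tax Credit: $237,200 is at or above $180,400, so the credit is $0.
Total: $8,972 + $0 + $0 = $8,972.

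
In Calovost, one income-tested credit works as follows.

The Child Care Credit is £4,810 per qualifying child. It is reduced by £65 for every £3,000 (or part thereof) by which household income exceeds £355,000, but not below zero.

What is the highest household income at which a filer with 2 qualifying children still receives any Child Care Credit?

£796,000

Full credit = 2 × £4,810 = £9,620.
After 147 increments the reduction is 147 × £65 = £9,555, leaving £65; one more increment wipes it out. Increment 147 ends at excess 147 × £3,000 = £441,000, so the highest qualifying income is £355,000 + £441,000 = £796,000.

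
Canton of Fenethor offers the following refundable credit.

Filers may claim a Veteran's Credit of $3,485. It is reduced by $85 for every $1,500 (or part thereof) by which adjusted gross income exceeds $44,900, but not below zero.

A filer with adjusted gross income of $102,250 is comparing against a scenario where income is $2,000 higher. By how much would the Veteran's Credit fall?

$85

At $102,250 — income exceeds $44,900 by $57,350, which is 39 full-or-partial $1,500 increments; reduction = 39 × $85 = $3,315, leaving $170.
At $104,250 — income exceeds $44,900 by $59,350, which is 40 full-or-partial $1,500 increments; reduction = 40 × $85 = $3,400, leaving $85.
Lost: $170 − $85 = $85.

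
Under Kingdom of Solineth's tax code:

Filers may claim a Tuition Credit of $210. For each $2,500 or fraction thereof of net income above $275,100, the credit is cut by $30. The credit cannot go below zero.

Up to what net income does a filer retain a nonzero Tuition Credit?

$290,100

After 6 increments the reduction is 6 × $30 = $180, leaving $30; one more increment wipes it out. Increment 6 ends at excess 6 × $2,500 = $15,000, so the highest qualifying income is $275,100 + $15,000 = $290,100.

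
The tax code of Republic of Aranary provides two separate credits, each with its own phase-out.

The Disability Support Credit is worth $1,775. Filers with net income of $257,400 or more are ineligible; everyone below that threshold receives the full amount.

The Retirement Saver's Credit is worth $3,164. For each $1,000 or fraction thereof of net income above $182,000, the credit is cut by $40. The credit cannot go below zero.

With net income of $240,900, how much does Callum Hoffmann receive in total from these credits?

Disability Support Credit: $240,900 is below the $257,400 cutoff, so the full $1,775 applies.
Retirement Saver's Credit: income exceeds $182,000 by $58,900, which is 59 full-or-partial $1,000 increments; reduction = 59 × $40 = $2,360, leaving $804.
Total: $1,775 + $804 = $2,579.

$2,579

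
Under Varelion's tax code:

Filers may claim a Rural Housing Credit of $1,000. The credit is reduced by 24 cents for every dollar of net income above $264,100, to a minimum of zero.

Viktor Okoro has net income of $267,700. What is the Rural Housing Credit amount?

Rural Housing Credit: 24% of the $3,600 excess over $264,100 is $864; credit = $1,000 − $864 = $136.

$136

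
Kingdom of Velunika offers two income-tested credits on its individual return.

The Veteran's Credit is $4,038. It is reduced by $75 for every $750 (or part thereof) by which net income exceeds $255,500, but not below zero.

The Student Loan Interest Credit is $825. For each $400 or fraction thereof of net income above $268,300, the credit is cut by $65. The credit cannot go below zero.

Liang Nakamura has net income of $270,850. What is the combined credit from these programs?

$2,833

Veteran's Credit: income exceeds $255,500 by $15,350, which is 21 full-or-partial $750 increments; reduction = 21 × $75 = $1,575, leaving $2,463.
Student Loan Interest Credit: income exceeds $268,300 by $2,550, which is 7 full-or-partial $400 increments; reduction = 7 × $65 = $455, leaving $370.
Total: $2,463 + $370 = $2,833.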